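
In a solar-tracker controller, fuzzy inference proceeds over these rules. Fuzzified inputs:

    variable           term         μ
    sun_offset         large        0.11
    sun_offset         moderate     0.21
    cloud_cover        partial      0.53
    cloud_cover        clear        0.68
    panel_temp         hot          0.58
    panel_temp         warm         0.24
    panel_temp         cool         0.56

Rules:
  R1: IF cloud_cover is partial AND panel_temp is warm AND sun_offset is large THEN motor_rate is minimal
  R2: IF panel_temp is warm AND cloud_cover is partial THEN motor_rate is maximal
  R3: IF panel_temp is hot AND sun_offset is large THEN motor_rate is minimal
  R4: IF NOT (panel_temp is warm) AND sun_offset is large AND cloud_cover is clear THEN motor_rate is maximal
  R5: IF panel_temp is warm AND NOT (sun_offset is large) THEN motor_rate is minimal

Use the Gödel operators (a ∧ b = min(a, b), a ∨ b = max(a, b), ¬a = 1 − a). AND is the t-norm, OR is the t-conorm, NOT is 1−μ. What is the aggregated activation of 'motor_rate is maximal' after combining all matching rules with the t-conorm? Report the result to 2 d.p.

0.24

R1: partial=0.53, warm=0.24, large=0.11; AND[min(a, b)] → w = 0.11
R2: warm=0.24, partial=0.53; AND[min(a, b)] → w = 0.24
R3: hot=0.58, large=0.11; AND[min(a, b)] → w = 0.11
R4: ¬warm=1−0.24=0.76, large=0.11, clear=0.68; AND[min(a, b)] → w = 0.11
R5: warm=0.24, ¬large=1−0.11=0.89; AND[min(a, b)] → w = 0.24
Rules with consequent 'maximal': {R2, R4} → strengths 0.24, 0.11
Aggregate via t-conorm [max(a, b)]: 0.24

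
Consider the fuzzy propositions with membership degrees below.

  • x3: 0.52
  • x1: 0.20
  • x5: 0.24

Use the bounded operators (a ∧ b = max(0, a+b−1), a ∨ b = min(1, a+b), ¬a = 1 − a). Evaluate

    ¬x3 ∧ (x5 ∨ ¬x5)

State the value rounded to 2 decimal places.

0.48

¬x3 = 1 − 0.52 = 0.48
¬x5 = 1 − 0.24 = 0.76
x5 ∨ ¬x5 = min(1, a+b) on (0.24, 0.76) = 1.00
¬x3 ∧ (x5 ∨ ¬x5) = max(0, a+b−1) on (0.48, 1.00) = 0.48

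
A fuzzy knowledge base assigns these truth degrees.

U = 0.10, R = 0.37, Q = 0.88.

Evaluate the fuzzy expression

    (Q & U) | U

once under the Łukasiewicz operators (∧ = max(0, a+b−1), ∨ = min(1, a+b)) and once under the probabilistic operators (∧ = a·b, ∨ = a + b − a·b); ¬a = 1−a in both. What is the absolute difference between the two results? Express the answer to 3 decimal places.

Under Łukasiewicz:
  Q & U = max(0, a+b−1) on (0.88, 0.10) = 0.00
  (Q & U) | U = min(1, a+b) on (0.00, 0.10) = 0.10
  → value = 0.1000
Under probabilistic:
  Q & U = a·b on (0.8800, 0.1000) = 0.0880
  (Q & U) | U = a + b − a·b on (0.0880, 0.1000) = 0.1792
  → value = 0.1792
|0.1000 − 0.1792| = 0.079

0.079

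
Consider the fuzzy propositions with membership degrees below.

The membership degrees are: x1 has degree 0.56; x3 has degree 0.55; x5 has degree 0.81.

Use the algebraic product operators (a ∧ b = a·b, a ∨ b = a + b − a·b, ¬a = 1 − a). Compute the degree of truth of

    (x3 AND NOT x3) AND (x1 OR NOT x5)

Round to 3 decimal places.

0.159

NOT x3 = 1 − 0.5500 = 0.4500
x3 AND NOT x3 = a·b on (0.5500, 0.4500) = 0.2475
NOT x5 = 1 − 0.8100 = 0.1900
x1 OR NOT x5 = a + b − a·b on (0.5600, 0.1900) = 0.6436
(x3 AND NOT x3) AND (x1 OR NOT x5) = a·b on (0.2475, 0.6436) = 0.1593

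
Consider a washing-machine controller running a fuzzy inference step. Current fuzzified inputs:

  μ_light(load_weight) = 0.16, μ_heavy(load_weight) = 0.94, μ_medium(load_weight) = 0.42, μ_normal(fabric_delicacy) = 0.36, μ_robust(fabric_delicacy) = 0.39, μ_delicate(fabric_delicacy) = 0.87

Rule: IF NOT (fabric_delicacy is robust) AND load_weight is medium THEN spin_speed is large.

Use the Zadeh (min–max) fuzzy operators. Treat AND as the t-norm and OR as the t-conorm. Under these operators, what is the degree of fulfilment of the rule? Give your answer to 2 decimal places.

0.42

firing strength: ¬robust=1−0.39=0.61, medium=0.42; AND[min(a, b)] → w = 0.42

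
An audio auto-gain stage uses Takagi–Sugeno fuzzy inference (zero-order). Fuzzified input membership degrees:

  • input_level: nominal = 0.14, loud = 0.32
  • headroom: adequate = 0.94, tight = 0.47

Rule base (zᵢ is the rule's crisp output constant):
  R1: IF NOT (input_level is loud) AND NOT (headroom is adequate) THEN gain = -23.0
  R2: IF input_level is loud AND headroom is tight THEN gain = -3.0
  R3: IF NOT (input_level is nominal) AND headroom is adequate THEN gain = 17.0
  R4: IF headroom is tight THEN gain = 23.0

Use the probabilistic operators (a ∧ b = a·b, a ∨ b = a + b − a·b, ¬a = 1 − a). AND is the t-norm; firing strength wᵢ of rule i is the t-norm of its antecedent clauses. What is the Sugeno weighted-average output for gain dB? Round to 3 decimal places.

15.762

R1 (z=-23.0): ¬loud=1−0.32=0.68, ¬adequate=1−0.94=0.06; AND[a·b] → w = 0.0408
R2 (z=-3.0): loud=0.32, tight=0.47; AND[a·b] → w = 0.1504
R3 (z=17.0): ¬nominal=1−0.14=0.86, adequate=0.94; AND[a·b] → w = 0.8084
R4 (z=23.0): tight=0.47 → w = 0.4700
Weighted average = (0.0408·-23.0 + 0.1504·-3.0 + 0.8084·17.0 + 0.4700·23.0) / (0.0408 + 0.1504 + 0.8084 + 0.4700)
  = 23.1632 / 1.4696 = 15.762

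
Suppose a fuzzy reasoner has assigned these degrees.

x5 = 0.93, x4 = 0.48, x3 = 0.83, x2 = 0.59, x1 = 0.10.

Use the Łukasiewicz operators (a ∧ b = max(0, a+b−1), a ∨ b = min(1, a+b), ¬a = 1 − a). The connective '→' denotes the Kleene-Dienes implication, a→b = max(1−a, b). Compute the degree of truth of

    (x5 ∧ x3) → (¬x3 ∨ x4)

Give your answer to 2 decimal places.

0.65

x5 ∧ x3 = max(0, a+b−1) on (0.93, 0.83) = 0.76
¬x3 = 1 − 0.83 = 0.17
¬x3 ∨ x4 = min(1, a+b) on (0.17, 0.48) = 0.65
(x5 ∧ x3) → (¬x3 ∨ x4)  [Kleene-Dienes: max(1−a, b)] with a=0.76, b=0.65 → 0.65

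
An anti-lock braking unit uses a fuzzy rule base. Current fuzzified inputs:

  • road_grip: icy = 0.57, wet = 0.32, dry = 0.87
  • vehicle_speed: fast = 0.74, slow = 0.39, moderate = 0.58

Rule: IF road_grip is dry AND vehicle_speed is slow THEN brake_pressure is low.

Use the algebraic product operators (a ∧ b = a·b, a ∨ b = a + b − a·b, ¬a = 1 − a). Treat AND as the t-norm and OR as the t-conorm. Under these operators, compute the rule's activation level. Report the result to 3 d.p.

0.339

firing strength: dry=0.87, slow=0.39; AND[a·b] → w = 0.3393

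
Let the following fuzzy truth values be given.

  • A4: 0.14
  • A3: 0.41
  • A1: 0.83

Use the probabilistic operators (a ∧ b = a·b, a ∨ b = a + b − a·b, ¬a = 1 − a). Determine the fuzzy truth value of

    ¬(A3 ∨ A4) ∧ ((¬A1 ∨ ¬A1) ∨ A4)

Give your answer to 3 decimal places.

0.207

A3 ∨ A4 = a + b − a·b on (0.4100, 0.1400) = 0.4926
¬(A3 ∨ A4) = 1 − 0.4926 = 0.5074
¬A1 = 1 − 0.8300 = 0.1700
¬A1 = 1 − 0.8300 = 0.1700
¬A1 ∨ ¬A1 = a + b − a·b on (0.1700, 0.1700) = 0.3111
(¬A1 ∨ ¬A1) ∨ A4 = a + b − a·b on (0.3111, 0.1400) = 0.4075
¬(A3 ∨ A4) ∧ ((¬A1 ∨ ¬A1) ∨ A4) = a·b on (0.5074, 0.4075) = 0.2068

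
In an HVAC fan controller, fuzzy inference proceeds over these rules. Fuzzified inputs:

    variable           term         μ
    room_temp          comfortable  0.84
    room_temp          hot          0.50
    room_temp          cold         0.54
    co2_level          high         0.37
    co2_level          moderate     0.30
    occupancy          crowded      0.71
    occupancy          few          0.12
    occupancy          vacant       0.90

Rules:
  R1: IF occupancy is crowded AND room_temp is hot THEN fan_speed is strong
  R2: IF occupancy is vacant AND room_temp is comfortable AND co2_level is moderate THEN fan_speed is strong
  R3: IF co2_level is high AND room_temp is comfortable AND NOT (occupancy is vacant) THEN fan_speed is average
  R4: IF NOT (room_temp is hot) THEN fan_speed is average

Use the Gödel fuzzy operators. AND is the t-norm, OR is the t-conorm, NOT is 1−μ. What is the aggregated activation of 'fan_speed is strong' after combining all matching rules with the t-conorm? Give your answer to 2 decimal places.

R1: crowded=0.71, hot=0.50; AND[min(a, b)] → w = 0.50
R2: vacant=0.90, comfortable=0.84, moderate=0.30; AND[min(a, b)] → w = 0.30
R3: high=0.37, comfortable=0.84, ¬vacant=1−0.90=0.10; AND[min(a, b)] → w = 0.10
R4: ¬hot=1−0.50=0.50 → w = 0.50
Rules with consequent 'strong': {R1, R2} → strengths 0.50, 0.30
Aggregate via t-conorm [max(a, b)]: 0.50

0.50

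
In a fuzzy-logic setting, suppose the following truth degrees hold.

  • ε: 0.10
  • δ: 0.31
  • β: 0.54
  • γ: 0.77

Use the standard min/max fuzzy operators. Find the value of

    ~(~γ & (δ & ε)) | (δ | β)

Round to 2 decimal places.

~γ = 1 − 0.77 = 0.23
δ & ε = min(a, b) on (0.31, 0.10) = 0.10
~γ & (δ & ε) = min(a, b) on (0.23, 0.10) = 0.10
~(~γ & (δ & ε)) = 1 − 0.10 = 0.90
δ | β = max(a, b) on (0.31, 0.54) = 0.54
~(~γ & (δ & ε)) | (δ | β) = max(a, b) on (0.90, 0.54) = 0.90

0.90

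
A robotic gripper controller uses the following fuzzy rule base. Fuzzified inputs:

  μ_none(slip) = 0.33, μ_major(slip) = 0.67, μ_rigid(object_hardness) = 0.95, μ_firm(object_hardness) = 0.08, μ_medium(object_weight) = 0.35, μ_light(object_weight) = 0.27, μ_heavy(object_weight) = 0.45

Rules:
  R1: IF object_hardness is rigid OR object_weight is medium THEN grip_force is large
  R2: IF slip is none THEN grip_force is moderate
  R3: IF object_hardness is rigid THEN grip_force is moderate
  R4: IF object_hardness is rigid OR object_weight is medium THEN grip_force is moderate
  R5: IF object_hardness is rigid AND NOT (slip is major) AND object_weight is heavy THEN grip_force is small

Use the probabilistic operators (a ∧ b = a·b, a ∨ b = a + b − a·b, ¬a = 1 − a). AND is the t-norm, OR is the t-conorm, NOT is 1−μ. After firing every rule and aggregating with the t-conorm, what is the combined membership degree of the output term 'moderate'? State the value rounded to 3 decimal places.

R1: rigid=0.95, medium=0.35; OR[a + b − a·b] → w = 0.9675
R2: none=0.33 → w = 0.3300
R3: rigid=0.95 → w = 0.9500
R4: rigid=0.95, medium=0.35; OR[a + b − a·b] → w = 0.9675
R5: rigid=0.95, ¬major=1−0.67=0.33, heavy=0.45; AND[a·b] → w = 0.1411
Rules with consequent 'moderate': {R2, R3, R4} → strengths 0.3300, 0.9500, 0.9675
Aggregate via t-conorm [a + b − a·b]: 0.9989

0.999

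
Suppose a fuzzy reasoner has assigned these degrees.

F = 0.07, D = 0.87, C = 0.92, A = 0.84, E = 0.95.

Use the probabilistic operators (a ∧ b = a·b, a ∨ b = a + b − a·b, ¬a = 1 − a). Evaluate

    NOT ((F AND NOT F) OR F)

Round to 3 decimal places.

NOT F = 1 − 0.0700 = 0.9300
F AND NOT F = a·b on (0.0700, 0.9300) = 0.0651
(F AND NOT F) OR F = a + b − a·b on (0.0651, 0.0700) = 0.1305
NOT ((F AND NOT F) OR F) = 1 − 0.1305 = 0.8695

0.869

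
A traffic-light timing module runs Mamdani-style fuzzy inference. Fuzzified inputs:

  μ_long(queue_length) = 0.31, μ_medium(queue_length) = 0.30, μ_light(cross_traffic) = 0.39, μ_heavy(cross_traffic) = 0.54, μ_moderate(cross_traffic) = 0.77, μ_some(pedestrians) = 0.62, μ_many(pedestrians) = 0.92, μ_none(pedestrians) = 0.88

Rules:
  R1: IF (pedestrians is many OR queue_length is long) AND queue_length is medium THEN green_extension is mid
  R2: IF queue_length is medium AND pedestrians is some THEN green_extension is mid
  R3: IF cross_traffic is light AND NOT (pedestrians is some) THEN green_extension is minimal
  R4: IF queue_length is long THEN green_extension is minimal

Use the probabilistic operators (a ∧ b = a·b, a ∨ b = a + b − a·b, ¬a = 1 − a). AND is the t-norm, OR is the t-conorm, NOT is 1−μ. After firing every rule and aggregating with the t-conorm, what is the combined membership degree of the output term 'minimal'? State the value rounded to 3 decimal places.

R1: (many=0.92 OR long=0.31) = 0.9448; AND[a·b] with medium=0.30 → w = 0.2834
R2: medium=0.30, some=0.62; AND[a·b] → w = 0.1860
R3: light=0.39, ¬some=1−0.62=0.38; AND[a·b] → w = 0.1482
R4: long=0.31 → w = 0.3100
Rules with consequent 'minimal': {R3, R4} → strengths 0.1482, 0.3100
Aggregate via t-conorm [a + b − a·b]: 0.4123

0.412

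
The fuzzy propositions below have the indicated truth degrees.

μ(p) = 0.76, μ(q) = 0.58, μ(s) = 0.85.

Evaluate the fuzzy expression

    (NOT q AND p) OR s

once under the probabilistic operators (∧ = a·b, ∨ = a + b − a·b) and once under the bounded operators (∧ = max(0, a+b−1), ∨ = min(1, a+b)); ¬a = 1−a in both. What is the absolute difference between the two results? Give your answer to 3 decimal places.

Under probabilistic:
  NOT q = 1 − 0.5800 = 0.4200
  NOT q AND p = a·b on (0.4200, 0.7600) = 0.3192
  (NOT q AND p) OR s = a + b − a·b on (0.3192, 0.8500) = 0.8979
  → value = 0.8979
Under bounded:
  NOT q = 1 − 0.58 = 0.42
  NOT q AND p = max(0, a+b−1) on (0.42, 0.76) = 0.18
  (NOT q AND p) OR s = min(1, a+b) on (0.18, 0.85) = 1.00
  → value = 1.0000
|0.8979 − 1.0000| = 0.102

0.102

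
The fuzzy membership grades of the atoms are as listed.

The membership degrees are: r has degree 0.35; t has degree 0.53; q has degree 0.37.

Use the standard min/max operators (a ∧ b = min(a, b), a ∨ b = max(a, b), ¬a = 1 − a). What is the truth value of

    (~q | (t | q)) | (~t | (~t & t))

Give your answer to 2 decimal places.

0.63

~q = 1 − 0.37 = 0.63
t | q = max(a, b) on (0.53, 0.37) = 0.53
~q | (t | q) = max(a, b) on (0.63, 0.53) = 0.63
~t = 1 − 0.53 = 0.47
~t = 1 − 0.53 = 0.47
~t & t = min(a, b) on (0.47, 0.53) = 0.47
~t | (~t & t) = max(a, b) on (0.47, 0.47) = 0.47
(~q | (t | q)) | (~t | (~t & t)) = max(a, b) on (0.63, 0.47) = 0.63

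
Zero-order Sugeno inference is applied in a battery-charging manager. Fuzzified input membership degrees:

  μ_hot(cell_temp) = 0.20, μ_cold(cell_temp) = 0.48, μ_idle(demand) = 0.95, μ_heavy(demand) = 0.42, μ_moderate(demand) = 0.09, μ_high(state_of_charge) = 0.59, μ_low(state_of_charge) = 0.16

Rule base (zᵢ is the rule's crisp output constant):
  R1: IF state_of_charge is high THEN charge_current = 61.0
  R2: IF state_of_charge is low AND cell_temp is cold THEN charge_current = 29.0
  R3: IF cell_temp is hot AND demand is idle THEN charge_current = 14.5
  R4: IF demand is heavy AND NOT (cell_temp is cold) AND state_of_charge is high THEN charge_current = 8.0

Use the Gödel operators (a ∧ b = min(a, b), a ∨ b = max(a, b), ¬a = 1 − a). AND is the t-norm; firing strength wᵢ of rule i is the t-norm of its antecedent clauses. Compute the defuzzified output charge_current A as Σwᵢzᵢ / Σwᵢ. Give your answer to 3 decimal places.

R1 (z=61.0): high=0.59 → w = 0.59
R2 (z=29.0): low=0.16, cold=0.48; AND[min(a, b)] → w = 0.16
R3 (z=14.5): hot=0.20, idle=0.95; AND[min(a, b)] → w = 0.20
R4 (z=8.0): heavy=0.42, ¬cold=1−0.48=0.52, high=0.59; AND[min(a, b)] → w = 0.42
Weighted average = (0.59·61.0 + 0.16·29.0 + 0.20·14.5 + 0.42·8.0) / (0.59 + 0.16 + 0.20 + 0.42)
  = 46.8900 / 1.3700 = 34.226

34.226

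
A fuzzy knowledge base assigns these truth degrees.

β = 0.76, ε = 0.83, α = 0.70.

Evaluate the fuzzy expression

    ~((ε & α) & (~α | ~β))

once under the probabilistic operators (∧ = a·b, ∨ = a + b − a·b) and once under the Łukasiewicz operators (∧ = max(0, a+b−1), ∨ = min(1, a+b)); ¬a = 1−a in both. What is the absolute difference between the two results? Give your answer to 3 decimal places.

Under probabilistic:
  ε & α = a·b on (0.8300, 0.7000) = 0.5810
  ~α = 1 − 0.7000 = 0.3000
  ~β = 1 − 0.7600 = 0.2400
  ~α | ~β = a + b − a·b on (0.3000, 0.2400) = 0.4680
  (ε & α) & (~α | ~β) = a·b on (0.5810, 0.4680) = 0.2719
  ~((ε & α) & (~α | ~β)) = 1 − 0.2719 = 0.7281
  → value = 0.7281
Under Łukasiewicz:
  ε & α = max(0, a+b−1) on (0.83, 0.70) = 0.53
  ~α = 1 − 0.70 = 0.30
  ~β = 1 − 0.76 = 0.24
  ~α | ~β = min(1, a+b) on (0.30, 0.24) = 0.54
  (ε & α) & (~α | ~β) = max(0, a+b−1) on (0.53, 0.54) = 0.07
  ~((ε & α) & (~α | ~β)) = 1 − 0.07 = 0.93
  → value = 0.9300
|0.7281 − 0.9300| = 0.202

0.202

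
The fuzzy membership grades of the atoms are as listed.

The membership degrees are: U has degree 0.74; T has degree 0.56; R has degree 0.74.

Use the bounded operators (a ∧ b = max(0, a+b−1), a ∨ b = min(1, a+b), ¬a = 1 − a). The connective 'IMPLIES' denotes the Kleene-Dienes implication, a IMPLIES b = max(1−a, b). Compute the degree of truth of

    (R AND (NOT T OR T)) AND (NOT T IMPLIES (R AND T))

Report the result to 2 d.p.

0.30

NOT T = 1 − 0.56 = 0.44
NOT T OR T = min(1, a+b) on (0.44, 0.56) = 1.00
R AND (NOT T OR T) = max(0, a+b−1) on (0.74, 1.00) = 0.74
NOT T = 1 − 0.56 = 0.44
R AND T = max(0, a+b−1) on (0.74, 0.56) = 0.30
NOT T IMPLIES (R AND T)  [Kleene-Dienes: max(1−a, b)] with a=0.44, b=0.30 → 0.56
(R AND (NOT T OR T)) AND (NOT T IMPLIES (R AND T)) = max(0, a+b−1) on (0.74, 0.56) = 0.30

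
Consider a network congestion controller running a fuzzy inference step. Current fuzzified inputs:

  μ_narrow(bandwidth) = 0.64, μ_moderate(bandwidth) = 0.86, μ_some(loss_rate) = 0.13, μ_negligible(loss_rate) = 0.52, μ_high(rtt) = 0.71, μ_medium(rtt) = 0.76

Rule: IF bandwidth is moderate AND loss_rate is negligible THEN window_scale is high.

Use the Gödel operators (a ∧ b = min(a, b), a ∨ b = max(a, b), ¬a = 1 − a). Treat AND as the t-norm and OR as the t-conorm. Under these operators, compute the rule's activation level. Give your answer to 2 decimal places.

0.52

firing strength: moderate=0.86, negligible=0.52; AND[min(a, b)] → w = 0.52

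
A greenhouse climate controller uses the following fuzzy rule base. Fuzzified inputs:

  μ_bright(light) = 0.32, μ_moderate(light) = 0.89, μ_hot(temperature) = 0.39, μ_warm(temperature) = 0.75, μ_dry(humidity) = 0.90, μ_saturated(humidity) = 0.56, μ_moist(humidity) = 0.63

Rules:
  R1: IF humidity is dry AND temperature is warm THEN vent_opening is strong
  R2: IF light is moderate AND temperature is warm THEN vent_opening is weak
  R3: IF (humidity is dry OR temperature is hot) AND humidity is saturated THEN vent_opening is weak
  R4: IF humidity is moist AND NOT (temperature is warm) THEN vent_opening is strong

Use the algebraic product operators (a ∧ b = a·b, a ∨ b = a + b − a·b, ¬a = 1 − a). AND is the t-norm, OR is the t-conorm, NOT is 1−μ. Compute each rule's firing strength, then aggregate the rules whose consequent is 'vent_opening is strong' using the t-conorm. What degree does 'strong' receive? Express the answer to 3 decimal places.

0.726

R1: dry=0.90, warm=0.75; AND[a·b] → w = 0.6750
R2: moderate=0.89, warm=0.75; AND[a·b] → w = 0.6675
R3: (dry=0.90 OR hot=0.39) = 0.9390; AND[a·b] with saturated=0.56 → w = 0.5258
R4: moist=0.63, ¬warm=1−0.75=0.25; AND[a·b] → w = 0.1575
Rules with consequent 'strong': {R1, R4} → strengths 0.6750, 0.1575
Aggregate via t-conorm [a + b − a·b]: 0.7262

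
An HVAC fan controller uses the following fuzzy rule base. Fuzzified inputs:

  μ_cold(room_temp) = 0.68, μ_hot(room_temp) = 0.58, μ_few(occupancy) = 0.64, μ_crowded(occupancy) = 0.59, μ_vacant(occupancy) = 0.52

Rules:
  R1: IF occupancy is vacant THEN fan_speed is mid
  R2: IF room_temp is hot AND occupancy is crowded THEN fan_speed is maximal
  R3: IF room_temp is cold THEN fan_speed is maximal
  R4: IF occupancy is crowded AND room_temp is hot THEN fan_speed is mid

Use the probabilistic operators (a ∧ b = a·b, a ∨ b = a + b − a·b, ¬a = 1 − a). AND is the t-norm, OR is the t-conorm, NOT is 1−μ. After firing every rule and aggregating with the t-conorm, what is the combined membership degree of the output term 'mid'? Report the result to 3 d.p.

0.684

R1: vacant=0.52 → w = 0.5200
R2: hot=0.58, crowded=0.59; AND[a·b] → w = 0.3422
R3: cold=0.68 → w = 0.6800
R4: crowded=0.59, hot=0.58; AND[a·b] → w = 0.3422
Rules with consequent 'mid': {R1, R4} → strengths 0.5200, 0.3422
Aggregate via t-conorm [a + b − a·b]: 0.6843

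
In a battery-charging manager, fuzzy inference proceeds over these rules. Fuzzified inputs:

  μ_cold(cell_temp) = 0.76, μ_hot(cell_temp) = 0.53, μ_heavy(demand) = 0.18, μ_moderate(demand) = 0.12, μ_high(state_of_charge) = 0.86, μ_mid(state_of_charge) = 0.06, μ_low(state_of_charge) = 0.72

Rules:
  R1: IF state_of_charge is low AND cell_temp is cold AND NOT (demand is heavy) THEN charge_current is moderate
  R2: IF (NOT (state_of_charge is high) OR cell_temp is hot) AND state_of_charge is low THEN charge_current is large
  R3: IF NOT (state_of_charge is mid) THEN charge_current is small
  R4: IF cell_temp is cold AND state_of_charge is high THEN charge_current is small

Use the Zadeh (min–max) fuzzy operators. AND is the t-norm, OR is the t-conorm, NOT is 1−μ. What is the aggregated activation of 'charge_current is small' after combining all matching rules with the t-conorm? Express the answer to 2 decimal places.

0.94

R1: low=0.72, cold=0.76, ¬heavy=1−0.18=0.82; AND[min(a, b)] → w = 0.72
R2: (¬high=1−0.86=0.14 OR hot=0.53) = 0.53; AND[min(a, b)] with low=0.72 → w = 0.53
R3: ¬mid=1−0.06=0.94 → w = 0.94
R4: cold=0.76, high=0.86; AND[min(a, b)] → w = 0.76
Rules with consequent 'small': {R3, R4} → strengths 0.94, 0.76
Aggregate via t-conorm [max(a, b)]: 0.94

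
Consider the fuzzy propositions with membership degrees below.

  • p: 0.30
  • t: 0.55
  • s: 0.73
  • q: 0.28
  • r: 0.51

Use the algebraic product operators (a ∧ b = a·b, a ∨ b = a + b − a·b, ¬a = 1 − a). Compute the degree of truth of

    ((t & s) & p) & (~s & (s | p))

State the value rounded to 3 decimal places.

0.026

t & s = a·b on (0.5500, 0.7300) = 0.4015
(t & s) & p = a·b on (0.4015, 0.3000) = 0.1205
~s = 1 − 0.7300 = 0.2700
s | p = a + b − a·b on (0.7300, 0.3000) = 0.8110
~s & (s | p) = a·b on (0.2700, 0.8110) = 0.2190
((t & s) & p) & (~s & (s | p)) = a·b on (0.1205, 0.2190) = 0.0264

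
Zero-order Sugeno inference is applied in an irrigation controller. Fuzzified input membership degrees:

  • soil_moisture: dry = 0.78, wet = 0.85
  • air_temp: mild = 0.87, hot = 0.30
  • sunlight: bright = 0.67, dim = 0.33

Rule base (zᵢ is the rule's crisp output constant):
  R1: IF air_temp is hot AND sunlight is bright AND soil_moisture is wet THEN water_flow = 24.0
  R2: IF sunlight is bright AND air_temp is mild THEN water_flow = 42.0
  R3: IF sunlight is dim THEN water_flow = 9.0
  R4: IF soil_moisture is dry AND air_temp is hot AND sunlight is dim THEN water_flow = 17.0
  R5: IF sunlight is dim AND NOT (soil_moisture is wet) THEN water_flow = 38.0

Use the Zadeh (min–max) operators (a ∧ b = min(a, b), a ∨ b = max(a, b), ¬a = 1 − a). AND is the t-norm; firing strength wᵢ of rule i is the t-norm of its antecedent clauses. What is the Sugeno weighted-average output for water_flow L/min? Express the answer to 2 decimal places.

R1 (z=24.0): hot=0.30, bright=0.67, wet=0.85; AND[min(a, b)] → w = 0.30
R2 (z=42.0): bright=0.67, mild=0.87; AND[min(a, b)] → w = 0.67
R3 (z=9.0): dim=0.33 → w = 0.33
R4 (z=17.0): dry=0.78, hot=0.30, dim=0.33; AND[min(a, b)] → w = 0.30
R5 (z=38.0): dim=0.33, ¬wet=1−0.85=0.15; AND[min(a, b)] → w = 0.15
Weighted average = (0.30·24.0 + 0.67·42.0 + 0.33·9.0 + 0.30·17.0 + 0.15·38.0) / (0.30 + 0.67 + 0.33 + 0.30 + 0.15)
  = 49.1100 / 1.7500 = 28.06

28.06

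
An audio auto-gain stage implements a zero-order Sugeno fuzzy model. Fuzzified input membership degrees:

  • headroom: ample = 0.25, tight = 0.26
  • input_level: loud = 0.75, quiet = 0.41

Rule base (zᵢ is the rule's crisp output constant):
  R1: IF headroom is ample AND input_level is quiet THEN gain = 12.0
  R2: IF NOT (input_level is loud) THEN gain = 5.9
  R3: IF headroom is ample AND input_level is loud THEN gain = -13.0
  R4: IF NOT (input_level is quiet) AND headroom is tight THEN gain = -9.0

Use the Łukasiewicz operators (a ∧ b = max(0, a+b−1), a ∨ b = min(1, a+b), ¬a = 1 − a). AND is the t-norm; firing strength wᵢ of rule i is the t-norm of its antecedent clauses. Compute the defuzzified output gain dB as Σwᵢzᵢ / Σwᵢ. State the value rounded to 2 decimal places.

R1 (z=12.0): ample=0.25, quiet=0.41; AND[max(0, a+b−1)] → w = 0.00
R2 (z=5.9): ¬loud=1−0.75=0.25 → w = 0.25
R3 (z=-13.0): ample=0.25, loud=0.75; AND[max(0, a+b−1)] → w = 0.00
R4 (z=-9.0): ¬quiet=1−0.41=0.59, tight=0.26; AND[max(0, a+b−1)] → w = 0.00
Weighted average = (0.00·12.0 + 0.25·5.9 + 0.00·-13.0 + 0.00·-9.0) / (0.00 + 0.25 + 0.00 + 0.00)
  = 1.4750 / 0.2500 = 5.90

5.90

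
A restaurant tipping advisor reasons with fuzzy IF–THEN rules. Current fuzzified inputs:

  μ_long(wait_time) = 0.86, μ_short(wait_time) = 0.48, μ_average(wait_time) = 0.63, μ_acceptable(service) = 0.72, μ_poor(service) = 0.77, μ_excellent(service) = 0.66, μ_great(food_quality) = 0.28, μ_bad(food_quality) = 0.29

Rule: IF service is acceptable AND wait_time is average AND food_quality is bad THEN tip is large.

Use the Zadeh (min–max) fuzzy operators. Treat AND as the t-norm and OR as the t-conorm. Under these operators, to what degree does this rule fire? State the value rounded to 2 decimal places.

0.29

firing strength: acceptable=0.72, average=0.63, bad=0.29; AND[min(a, b)] → w = 0.29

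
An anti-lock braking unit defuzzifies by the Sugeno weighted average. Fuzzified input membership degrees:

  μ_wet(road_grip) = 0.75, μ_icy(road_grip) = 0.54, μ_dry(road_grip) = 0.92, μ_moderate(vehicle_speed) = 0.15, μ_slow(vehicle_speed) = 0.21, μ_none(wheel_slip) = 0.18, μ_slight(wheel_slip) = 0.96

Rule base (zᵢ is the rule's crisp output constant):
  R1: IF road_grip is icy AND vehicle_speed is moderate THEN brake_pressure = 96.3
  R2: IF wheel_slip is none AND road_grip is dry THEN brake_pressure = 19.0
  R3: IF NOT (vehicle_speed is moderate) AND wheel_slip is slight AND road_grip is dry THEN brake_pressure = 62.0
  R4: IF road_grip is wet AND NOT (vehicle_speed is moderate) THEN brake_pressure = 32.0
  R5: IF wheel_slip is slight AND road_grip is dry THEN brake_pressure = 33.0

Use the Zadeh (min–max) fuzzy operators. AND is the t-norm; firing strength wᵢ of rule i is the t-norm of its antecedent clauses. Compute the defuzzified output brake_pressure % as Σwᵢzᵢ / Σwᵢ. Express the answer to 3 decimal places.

43.833

R1 (z=96.3): icy=0.54, moderate=0.15; AND[min(a, b)] → w = 0.15
R2 (z=19.0): none=0.18, dry=0.92; AND[min(a, b)] → w = 0.18
R3 (z=62.0): ¬moderate=1−0.15=0.85, slight=0.96, dry=0.92; AND[min(a, b)] → w = 0.85
R4 (z=32.0): wet=0.75, ¬moderate=1−0.15=0.85; AND[min(a, b)] → w = 0.75
R5 (z=33.0): slight=0.96, dry=0.92; AND[min(a, b)] → w = 0.92
Weighted average = (0.15·96.3 + 0.18·19.0 + 0.85·62.0 + 0.75·32.0 + 0.92·33.0) / (0.15 + 0.18 + 0.85 + 0.75 + 0.92)
  = 124.9250 / 2.8500 = 43.833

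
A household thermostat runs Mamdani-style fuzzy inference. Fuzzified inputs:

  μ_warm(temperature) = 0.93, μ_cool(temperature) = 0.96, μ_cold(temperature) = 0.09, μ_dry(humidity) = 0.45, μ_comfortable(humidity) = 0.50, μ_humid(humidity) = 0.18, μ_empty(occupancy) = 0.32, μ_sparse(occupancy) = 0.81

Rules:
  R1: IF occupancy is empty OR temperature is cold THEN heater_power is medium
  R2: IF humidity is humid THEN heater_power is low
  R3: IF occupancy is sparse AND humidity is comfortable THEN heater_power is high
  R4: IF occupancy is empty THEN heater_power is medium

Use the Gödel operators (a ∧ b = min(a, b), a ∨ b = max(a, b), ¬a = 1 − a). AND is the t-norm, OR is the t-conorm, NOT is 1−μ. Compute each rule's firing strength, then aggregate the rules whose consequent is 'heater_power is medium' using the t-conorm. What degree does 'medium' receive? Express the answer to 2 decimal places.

R1: empty=0.32, cold=0.09; OR[max(a, b)] → w = 0.32
R2: humid=0.18 → w = 0.18
R3: sparse=0.81, comfortable=0.50; AND[min(a, b)] → w = 0.50
R4: empty=0.32 → w = 0.32
Rules with consequent 'medium': {R1, R4} → strengths 0.32, 0.32
Aggregate via t-conorm [max(a, b)]: 0.32

0.32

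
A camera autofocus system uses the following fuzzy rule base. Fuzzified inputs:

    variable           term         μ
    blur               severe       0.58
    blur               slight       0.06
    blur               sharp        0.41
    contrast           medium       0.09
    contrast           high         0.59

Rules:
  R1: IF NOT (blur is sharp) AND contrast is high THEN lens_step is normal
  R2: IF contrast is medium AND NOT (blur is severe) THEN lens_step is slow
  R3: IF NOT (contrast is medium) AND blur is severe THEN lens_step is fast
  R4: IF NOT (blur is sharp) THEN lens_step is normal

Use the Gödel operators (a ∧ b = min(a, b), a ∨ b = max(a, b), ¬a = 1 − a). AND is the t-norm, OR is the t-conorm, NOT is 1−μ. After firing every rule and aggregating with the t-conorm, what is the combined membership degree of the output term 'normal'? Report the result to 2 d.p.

R1: ¬sharp=1−0.41=0.59, high=0.59; AND[min(a, b)] → w = 0.59
R2: medium=0.09, ¬severe=1−0.58=0.42; AND[min(a, b)] → w = 0.09
R3: ¬medium=1−0.09=0.91, severe=0.58; AND[min(a, b)] → w = 0.58
R4: ¬sharp=1−0.41=0.59 → w = 0.59
Rules with consequent 'normal': {R1, R4} → strengths 0.59, 0.59
Aggregate via t-conorm [max(a, b)]: 0.59

0.59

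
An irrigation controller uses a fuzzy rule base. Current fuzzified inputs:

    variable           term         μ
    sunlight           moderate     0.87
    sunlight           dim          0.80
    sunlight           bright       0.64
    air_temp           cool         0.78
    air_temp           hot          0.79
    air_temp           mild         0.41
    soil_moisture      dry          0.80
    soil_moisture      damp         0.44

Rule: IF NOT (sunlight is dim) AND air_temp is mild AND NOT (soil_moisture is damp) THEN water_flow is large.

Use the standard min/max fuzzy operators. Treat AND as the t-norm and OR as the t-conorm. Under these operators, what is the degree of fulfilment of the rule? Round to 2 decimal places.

firing strength: ¬dim=1−0.80=0.20, mild=0.41, ¬damp=1−0.44=0.56; AND[min(a, b)] → w = 0.20

0.20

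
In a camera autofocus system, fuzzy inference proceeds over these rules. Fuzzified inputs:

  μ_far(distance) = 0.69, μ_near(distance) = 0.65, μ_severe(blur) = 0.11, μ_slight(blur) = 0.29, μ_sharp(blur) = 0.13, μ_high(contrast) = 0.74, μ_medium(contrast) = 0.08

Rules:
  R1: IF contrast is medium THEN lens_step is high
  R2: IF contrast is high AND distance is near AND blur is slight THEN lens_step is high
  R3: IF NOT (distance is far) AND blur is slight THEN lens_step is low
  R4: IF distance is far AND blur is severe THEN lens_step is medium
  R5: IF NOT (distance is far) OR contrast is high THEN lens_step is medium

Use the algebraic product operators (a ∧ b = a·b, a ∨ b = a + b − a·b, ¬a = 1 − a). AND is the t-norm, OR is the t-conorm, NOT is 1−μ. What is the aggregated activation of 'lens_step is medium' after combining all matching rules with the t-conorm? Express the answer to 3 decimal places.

0.834

R1: medium=0.08 → w = 0.0800
R2: high=0.74, near=0.65, slight=0.29; AND[a·b] → w = 0.1395
R3: ¬far=1−0.69=0.31, slight=0.29; AND[a·b] → w = 0.0899
R4: far=0.69, severe=0.11; AND[a·b] → w = 0.0759
R5: ¬far=1−0.69=0.31, high=0.74; OR[a + b − a·b] → w = 0.8206
Rules with consequent 'medium': {R4, R5} → strengths 0.0759, 0.8206
Aggregate via t-conorm [a + b − a·b]: 0.8342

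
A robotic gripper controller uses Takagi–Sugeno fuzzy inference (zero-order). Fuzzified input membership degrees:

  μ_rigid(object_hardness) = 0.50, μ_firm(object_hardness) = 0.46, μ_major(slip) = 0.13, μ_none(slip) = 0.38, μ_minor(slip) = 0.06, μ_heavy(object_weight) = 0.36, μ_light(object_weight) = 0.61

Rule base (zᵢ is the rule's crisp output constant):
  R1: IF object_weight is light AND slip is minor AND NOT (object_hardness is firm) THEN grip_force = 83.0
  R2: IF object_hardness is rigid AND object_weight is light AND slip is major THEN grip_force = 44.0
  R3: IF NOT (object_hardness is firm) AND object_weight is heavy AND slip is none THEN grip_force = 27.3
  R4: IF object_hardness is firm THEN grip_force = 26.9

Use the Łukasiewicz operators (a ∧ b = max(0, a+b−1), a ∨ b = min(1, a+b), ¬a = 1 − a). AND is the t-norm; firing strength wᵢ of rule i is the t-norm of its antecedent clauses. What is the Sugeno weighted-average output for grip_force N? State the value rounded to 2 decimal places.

R1 (z=83.0): light=0.61, minor=0.06, ¬firm=1−0.46=0.54; AND[max(0, a+b−1)] → w = 0.00
R2 (z=44.0): rigid=0.50, light=0.61, major=0.13; AND[max(0, a+b−1)] → w = 0.00
R3 (z=27.3): ¬firm=1−0.46=0.54, heavy=0.36, none=0.38; AND[max(0, a+b−1)] → w = 0.00
R4 (z=26.9): firm=0.46 → w = 0.46
Weighted average = (0.00·83.0 + 0.00·44.0 + 0.00·27.3 + 0.46·26.9) / (0.00 + 0.00 + 0.00 + 0.46)
  = 12.3740 / 0.4600 = 26.90

26.90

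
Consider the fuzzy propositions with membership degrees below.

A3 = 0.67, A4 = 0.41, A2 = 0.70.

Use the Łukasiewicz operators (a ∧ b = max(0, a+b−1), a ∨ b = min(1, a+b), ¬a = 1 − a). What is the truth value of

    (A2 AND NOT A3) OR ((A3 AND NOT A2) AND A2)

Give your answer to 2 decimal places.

0.03

NOT A3 = 1 − 0.67 = 0.33
A2 AND NOT A3 = max(0, a+b−1) on (0.70, 0.33) = 0.03
NOT A2 = 1 − 0.70 = 0.30
A3 AND NOT A2 = max(0, a+b−1) on (0.67, 0.30) = 0.00
(A3 AND NOT A2) AND A2 = max(0, a+b−1) on (0.00, 0.70) = 0.00
(A2 AND NOT A3) OR ((A3 AND NOT A2) AND A2) = min(1, a+b) on (0.03, 0.00) = 0.03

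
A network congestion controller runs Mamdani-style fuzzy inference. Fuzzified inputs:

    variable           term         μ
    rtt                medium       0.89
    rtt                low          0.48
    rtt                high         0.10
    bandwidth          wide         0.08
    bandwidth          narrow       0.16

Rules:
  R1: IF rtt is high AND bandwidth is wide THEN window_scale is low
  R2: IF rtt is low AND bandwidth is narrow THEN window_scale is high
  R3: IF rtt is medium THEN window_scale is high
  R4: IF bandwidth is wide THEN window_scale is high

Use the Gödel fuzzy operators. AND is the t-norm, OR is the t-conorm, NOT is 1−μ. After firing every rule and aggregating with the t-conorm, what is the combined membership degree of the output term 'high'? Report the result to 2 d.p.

R1: high=0.10, wide=0.08; AND[min(a, b)] → w = 0.08
R2: low=0.48, narrow=0.16; AND[min(a, b)] → w = 0.16
R3: medium=0.89 → w = 0.89
R4: wide=0.08 → w = 0.08
Rules with consequent 'high': {R2, R3, R4} → strengths 0.16, 0.89, 0.08
Aggregate via t-conorm [max(a, b)]: 0.89

0.89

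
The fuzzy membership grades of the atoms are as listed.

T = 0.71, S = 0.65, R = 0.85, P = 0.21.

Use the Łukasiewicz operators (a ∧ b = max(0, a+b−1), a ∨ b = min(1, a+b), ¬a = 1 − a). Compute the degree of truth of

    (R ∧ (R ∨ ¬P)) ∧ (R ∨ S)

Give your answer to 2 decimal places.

0.85

¬P = 1 − 0.21 = 0.79
R ∨ ¬P = min(1, a+b) on (0.85, 0.79) = 1.00
R ∧ (R ∨ ¬P) = max(0, a+b−1) on (0.85, 1.00) = 0.85
R ∨ S = min(1, a+b) on (0.85, 0.65) = 1.00
(R ∧ (R ∨ ¬P)) ∧ (R ∨ S) = max(0, a+b−1) on (0.85, 1.00) = 0.85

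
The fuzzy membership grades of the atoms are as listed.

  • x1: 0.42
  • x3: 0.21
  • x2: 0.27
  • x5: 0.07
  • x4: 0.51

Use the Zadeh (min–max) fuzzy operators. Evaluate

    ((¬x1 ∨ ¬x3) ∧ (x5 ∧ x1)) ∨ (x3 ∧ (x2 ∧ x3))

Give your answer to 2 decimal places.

¬x1 = 1 − 0.42 = 0.58
¬x3 = 1 − 0.21 = 0.79
¬x1 ∨ ¬x3 = max(a, b) on (0.58, 0.79) = 0.79
x5 ∧ x1 = min(a, b) on (0.07, 0.42) = 0.07
(¬x1 ∨ ¬x3) ∧ (x5 ∧ x1) = min(a, b) on (0.79, 0.07) = 0.07
x2 ∧ x3 = min(a, b) on (0.27, 0.21) = 0.21
x3 ∧ (x2 ∧ x3) = min(a, b) on (0.21, 0.21) = 0.21
((¬x1 ∨ ¬x3) ∧ (x5 ∧ x1)) ∨ (x3 ∧ (x2 ∧ x3)) = max(a, b) on (0.07, 0.21) = 0.21

0.21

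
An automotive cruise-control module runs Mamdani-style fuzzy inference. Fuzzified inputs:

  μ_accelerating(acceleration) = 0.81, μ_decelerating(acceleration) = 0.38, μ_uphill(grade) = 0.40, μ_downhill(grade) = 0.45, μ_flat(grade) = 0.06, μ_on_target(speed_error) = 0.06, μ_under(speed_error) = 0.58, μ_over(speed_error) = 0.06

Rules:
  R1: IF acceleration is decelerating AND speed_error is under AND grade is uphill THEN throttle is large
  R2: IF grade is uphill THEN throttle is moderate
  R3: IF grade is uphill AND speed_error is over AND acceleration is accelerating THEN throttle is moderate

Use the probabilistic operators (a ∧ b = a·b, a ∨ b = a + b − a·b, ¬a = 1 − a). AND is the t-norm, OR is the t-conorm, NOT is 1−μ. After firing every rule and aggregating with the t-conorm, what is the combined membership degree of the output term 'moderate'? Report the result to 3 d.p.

R1: decelerating=0.38, under=0.58, uphill=0.40; AND[a·b] → w = 0.0882
R2: uphill=0.40 → w = 0.4000
R3: uphill=0.40, over=0.06, accelerating=0.81; AND[a·b] → w = 0.0194
Rules with consequent 'moderate': {R2, R3} → strengths 0.4000, 0.0194
Aggregate via t-conorm [a + b − a·b]: 0.4117

0.412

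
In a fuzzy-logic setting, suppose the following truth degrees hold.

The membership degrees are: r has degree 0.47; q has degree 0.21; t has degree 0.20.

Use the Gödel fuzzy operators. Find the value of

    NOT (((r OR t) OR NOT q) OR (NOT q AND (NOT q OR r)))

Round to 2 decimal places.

0.21

r OR t = max(a, b) on (0.47, 0.20) = 0.47
NOT q = 1 − 0.21 = 0.79
(r OR t) OR NOT q = max(a, b) on (0.47, 0.79) = 0.79
NOT q = 1 − 0.21 = 0.79
NOT q = 1 − 0.21 = 0.79
NOT q OR r = max(a, b) on (0.79, 0.47) = 0.79
NOT q AND (NOT q OR r) = min(a, b) on (0.79, 0.79) = 0.79
((r OR t) OR NOT q) OR (NOT q AND (NOT q OR r)) = max(a, b) on (0.79, 0.79) = 0.79
NOT (((r OR t) OR NOT q) OR (NOT q AND (NOT q OR r))) = 1 − 0.79 = 0.21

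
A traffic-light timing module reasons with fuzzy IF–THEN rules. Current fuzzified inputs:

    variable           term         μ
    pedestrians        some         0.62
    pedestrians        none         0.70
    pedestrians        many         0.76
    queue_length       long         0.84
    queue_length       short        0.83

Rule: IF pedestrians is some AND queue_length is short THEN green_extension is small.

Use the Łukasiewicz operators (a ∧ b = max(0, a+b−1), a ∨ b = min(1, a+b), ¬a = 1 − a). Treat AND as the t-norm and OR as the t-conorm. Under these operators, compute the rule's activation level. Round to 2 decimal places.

firing strength: some=0.62, short=0.83; AND[max(0, a+b−1)] → w = 0.45

0.45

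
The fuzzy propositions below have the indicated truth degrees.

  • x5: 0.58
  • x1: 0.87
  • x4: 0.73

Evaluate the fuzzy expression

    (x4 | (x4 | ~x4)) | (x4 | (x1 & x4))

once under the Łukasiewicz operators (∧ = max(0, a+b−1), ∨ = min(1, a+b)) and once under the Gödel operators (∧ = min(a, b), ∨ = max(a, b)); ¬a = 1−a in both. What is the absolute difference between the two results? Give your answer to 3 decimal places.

Under Łukasiewicz:
  ~x4 = 1 − 0.73 = 0.27
  x4 | ~x4 = min(1, a+b) on (0.73, 0.27) = 1.00
  x4 | (x4 | ~x4) = min(1, a+b) on (0.73, 1.00) = 1.00
  x1 & x4 = max(0, a+b−1) on (0.87, 0.73) = 0.60
  x4 | (x1 & x4) = min(1, a+b) on (0.73, 0.60) = 1.00
  (x4 | (x4 | ~x4)) | (x4 | (x1 & x4)) = min(1, a+b) on (1.00, 1.00) = 1.00
  → value = 1.0000
Under Gödel:
  ~x4 = 1 − 0.73 = 0.27
  x4 | ~x4 = max(a, b) on (0.73, 0.27) = 0.73
  x4 | (x4 | ~x4) = max(a, b) on (0.73, 0.73) = 0.73
  x1 & x4 = min(a, b) on (0.87, 0.73) = 0.73
  x4 | (x1 & x4) = max(a, b) on (0.73, 0.73) = 0.73
  (x4 | (x4 | ~x4)) | (x4 | (x1 & x4)) = max(a, b) on (0.73, 0.73) = 0.73
  → value = 0.7300
|1.0000 − 0.7300| = 0.270

0.270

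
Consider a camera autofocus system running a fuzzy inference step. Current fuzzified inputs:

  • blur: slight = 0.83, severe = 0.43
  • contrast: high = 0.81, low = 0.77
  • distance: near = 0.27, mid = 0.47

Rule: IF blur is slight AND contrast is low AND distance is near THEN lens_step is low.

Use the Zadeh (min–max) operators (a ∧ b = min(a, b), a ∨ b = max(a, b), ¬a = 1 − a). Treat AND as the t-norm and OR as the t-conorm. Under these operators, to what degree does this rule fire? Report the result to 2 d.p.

firing strength: slight=0.83, low=0.77, near=0.27; AND[min(a, b)] → w = 0.27

0.27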